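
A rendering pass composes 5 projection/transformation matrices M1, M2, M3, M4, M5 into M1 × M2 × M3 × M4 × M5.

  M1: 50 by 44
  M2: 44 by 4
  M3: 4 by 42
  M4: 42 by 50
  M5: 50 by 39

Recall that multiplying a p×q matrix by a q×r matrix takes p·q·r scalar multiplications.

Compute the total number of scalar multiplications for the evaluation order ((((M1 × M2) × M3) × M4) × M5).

(M1 × M2): 50×44 by 44×4 → 50×4, cost 50·44·4 = 8800
((M1 × M2) × M3): 50×4 by 4×42 → 50×42, cost 50·4·42 = 8400; cumulative 17200
(((M1 × M2) × M3) × M4): 50×42 by 42×50 → 50×50, cost 50·42·50 = 105000; cumulative 122200
((((M1 × M2) × M3) × M4) × M5): 50×50 by 50×39 → 50×39, cost 50·50·39 = 97500; cumulative 219700
Total: 219700 scalar multiplications.

219700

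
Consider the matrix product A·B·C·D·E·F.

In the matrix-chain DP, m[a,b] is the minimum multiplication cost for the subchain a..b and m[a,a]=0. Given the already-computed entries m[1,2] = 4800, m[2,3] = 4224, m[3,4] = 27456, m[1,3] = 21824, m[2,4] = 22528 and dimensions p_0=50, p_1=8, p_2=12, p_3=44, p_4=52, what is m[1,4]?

m[1,4] = min over k∈[1,3] of m[1,k]+m[k+1,4]+p_{0}·p_k·p_{4}.
k=1: 0 + 22528 + 50·8·52 = 43328; k=2: 4800 + 27456 + 50·12·52 = 63456; k=3: 21824 + 0 + 50·44·52 = 136224.
Minimum: 43328 at k=1.

43328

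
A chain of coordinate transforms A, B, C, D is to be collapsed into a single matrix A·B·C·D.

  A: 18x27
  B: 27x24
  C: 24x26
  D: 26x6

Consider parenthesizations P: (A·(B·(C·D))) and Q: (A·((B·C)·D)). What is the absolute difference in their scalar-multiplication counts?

Order P = (A·(B·(C·D))): (C·D): 24×26 by 26×6 → 24×6, cost 24·26·6 = 3744; (B·(C·D)): 27×24 by 24×6 → 27×6, cost 27·24·6 = 3888; cumulative 7632; (A·(B·(C·D))): 18×27 by 27×6 → 18×6, cost 18·27·6 = 2916; cumulative 10548. Total 10548.
Order Q = (A·((B·C)·D)): (B·C): 27×24 by 24×26 → 27×26, cost 27·24·26 = 16848; ((B·C)·D): 27×26 by 26×6 → 27×6, cost 27·26·6 = 4212; cumulative 21060; (A·((B·C)·D)): 18×27 by 27×6 → 18×6, cost 18·27·6 = 2916; cumulative 23976. Total 23976.
Difference: |10548 − 23976| = 13428.

13428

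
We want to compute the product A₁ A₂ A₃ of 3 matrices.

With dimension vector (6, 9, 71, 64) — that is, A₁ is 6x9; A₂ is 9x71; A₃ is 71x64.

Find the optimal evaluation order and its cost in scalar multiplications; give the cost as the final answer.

31098

(A₁ (A₂ A₃)): cost 44352.
((A₁ A₂) A₃): cost 31098.
Optimal: ((A₁ A₂) A₃) with cost 31098.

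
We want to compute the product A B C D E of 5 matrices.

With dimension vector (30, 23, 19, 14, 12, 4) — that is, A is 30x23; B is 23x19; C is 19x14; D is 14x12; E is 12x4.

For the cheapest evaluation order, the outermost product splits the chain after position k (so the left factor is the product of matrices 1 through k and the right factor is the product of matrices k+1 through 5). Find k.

1

Adjacent pairs: AB = 30·23·19 = 13110; BC = 23·19·14 = 6118; CD = 19·14·12 = 3192; DE = 14·12·4 = 672.
Length 3: A..C: k=1: 0+6118+30·23·14=15778; k=2: 13110+0+30·19·14=21090 → min 15778 | B..D: k=2: 0+3192+23·19·12=8436; k=3: 6118+0+23·14·12=9982 → min 8436 | C..E: k=3: 0+672+19·14·4=1736; k=4: 3192+0+19·12·4=4104 → min 1736.
Length 4: A..D: k=1: 0+8436+30·23·12=16716; k=2: 13110+3192+30·19·12=23142; k=3: 15778+0+30·14·12=20818 → min 16716 | B..E: k=2: 0+1736+23·19·4=3484; k=3: 6118+672+23·14·4=8078; k=4: 8436+0+23·12·4=9540 → min 3484.
Top-level splits: k=1: (A..A)·(B..E) → 0+3484+30·23·4 = 6244; k=2: (A..B)·(C..E) → 13110+1736+30·19·4 = 17126; k=3: (A..C)·(D..E) → 15778+672+30·14·4 = 18130; k=4: (A..D)·(E..E) → 16716+0+30·12·4 = 18156.
Best split is after A, i.e. k = 1.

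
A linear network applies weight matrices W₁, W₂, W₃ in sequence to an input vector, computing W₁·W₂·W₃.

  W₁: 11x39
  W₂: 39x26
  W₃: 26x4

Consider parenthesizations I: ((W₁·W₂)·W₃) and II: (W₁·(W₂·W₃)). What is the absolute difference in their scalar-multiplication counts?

6526

Order I = ((W₁·W₂)·W₃): (W₁·W₂): 11×39 by 39×26 → 11×26, cost 11·39·26 = 11154; ((W₁·W₂)·W₃): 11×26 by 26×4 → 11×4, cost 11·26·4 = 1144; cumulative 12298. Total 12298.
Order II = (W₁·(W₂·W₃)): (W₂·W₃): 39×26 by 26×4 → 39×4, cost 39·26·4 = 4056; (W₁·(W₂·W₃)): 11×39 by 39×4 → 11×4, cost 11·39·4 = 1716; cumulative 5772. Total 5772.
Difference: |12298 − 5772| = 6526.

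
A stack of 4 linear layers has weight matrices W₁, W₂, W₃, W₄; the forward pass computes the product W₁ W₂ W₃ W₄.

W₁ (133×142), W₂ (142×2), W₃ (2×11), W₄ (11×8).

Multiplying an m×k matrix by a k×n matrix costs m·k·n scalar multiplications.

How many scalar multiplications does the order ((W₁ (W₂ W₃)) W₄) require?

(W₂ W₃): 142×2 by 2×11 → 142×11, cost 142·2·11 = 3124
(W₁ (W₂ W₃)): 133×142 by 142×11 → 133×11, cost 133·142·11 = 207746; cumulative 210870
((W₁ (W₂ W₃)) W₄): 133×11 by 11×8 → 133×8, cost 133·11·8 = 11704; cumulative 222574
Total: 222574 scalar multiplications.

222574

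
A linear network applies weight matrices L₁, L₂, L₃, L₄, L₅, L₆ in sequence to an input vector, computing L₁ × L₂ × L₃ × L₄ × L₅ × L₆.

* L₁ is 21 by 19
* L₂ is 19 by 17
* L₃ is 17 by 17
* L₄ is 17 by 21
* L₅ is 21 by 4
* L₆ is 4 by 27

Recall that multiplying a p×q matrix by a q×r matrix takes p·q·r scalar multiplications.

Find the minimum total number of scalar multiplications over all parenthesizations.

7740

Adjacent pairs: L₁L₂ = 21·19·17 = 6783; L₂L₃ = 19·17·17 = 5491; L₃L₄ = 17·17·21 = 6069; L₄L₅ = 17·21·4 = 1428; L₅L₆ = 21·4·27 = 2268.
Length 3: L₁..L₃: k=1: 0+5491+21·19·17=12274; k=2: 6783+0+21·17·17=12852 → min 12274 | L₂..L₄: k=2: 0+6069+19·17·21=12852; k=3: 5491+0+19·17·21=12274 → min 12274 | L₃..L₅: k=3: 0+1428+17·17·4=2584; k=4: 6069+0+17·21·4=7497 → min 2584 | L₄..L₆: k=4: 0+2268+17·21·27=11907; k=5: 1428+0+17·4·27=3264 → min 3264.
Length 4: L₁..L₄: k=1: 0+12274+21·19·21=20653; k=2: 6783+6069+21·17·21=20349; k=3: 12274+0+21·17·21=19771 → min 19771 | L₂..L₅: k=2: 0+2584+19·17·4=3876; k=3: 5491+1428+19·17·4=8211; k=4: 12274+0+19·21·4=13870 → min 3876 | L₃..L₆: k=3: 0+3264+17·17·27=11067; k=4: 6069+2268+17·21·27=17976; k=5: 2584+0+17·4·27=4420 → min 4420.
Length 5: L₁..L₅: k=1: 0+3876+21·19·4=5472; k=2: 6783+2584+21·17·4=10795; k=3: 12274+1428+21·17·4=15130; k=4: 19771+0+21·21·4=21535 → min 5472 | L₂..L₆: k=2: 0+4420+19·17·27=13141; k=3: 5491+3264+19·17·27=17476; k=4: 12274+2268+19·21·27=25315; k=5: 3876+0+19·4·27=5928 → min 5928.
Length 6: L₁..L₆: k=1: 0+5928+21·19·27=16701; k=2: 6783+4420+21·17·27=20842; k=3: 12274+3264+21·17·27=25177; k=4: 19771+2268+21·21·27=33946; k=5: 5472+0+21·4·27=7740 → min 7740.
Optimal order: ((L₁ × (L₂ × (L₃ × (L₄ × L₅)))) × L₆) with cost 7740.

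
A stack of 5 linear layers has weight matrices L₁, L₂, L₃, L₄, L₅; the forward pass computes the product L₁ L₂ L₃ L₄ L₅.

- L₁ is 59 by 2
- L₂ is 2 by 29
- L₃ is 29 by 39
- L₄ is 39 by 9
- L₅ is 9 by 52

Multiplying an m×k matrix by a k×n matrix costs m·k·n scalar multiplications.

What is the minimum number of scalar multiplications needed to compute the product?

Adjacent pairs: L₁L₂ = 59·2·29 = 3422; L₂L₃ = 2·29·39 = 2262; L₃L₄ = 29·39·9 = 10179; L₄L₅ = 39·9·52 = 18252.
Length 3: L₁..L₃: k=1: 0+2262+59·2·39=6864; k=2: 3422+0+59·29·39=70151 → min 6864 | L₂..L₄: k=2: 0+10179+2·29·9=10701; k=3: 2262+0+2·39·9=2964 → min 2964 | L₃..L₅: k=3: 0+18252+29·39·52=77064; k=4: 10179+0+29·9·52=23751 → min 23751.
Length 4: L₁..L₄: k=1: 0+2964+59·2·9=4026; k=2: 3422+10179+59·29·9=29000; k=3: 6864+0+59·39·9=27573 → min 4026 | L₂..L₅: k=2: 0+23751+2·29·52=26767; k=3: 2262+18252+2·39·52=24570; k=4: 2964+0+2·9·52=3900 → min 3900.
Length 5: L₁..L₅: k=1: 0+3900+59·2·52=10036; k=2: 3422+23751+59·29·52=116145; k=3: 6864+18252+59·39·52=144768; k=4: 4026+0+59·9·52=31638 → min 10036.
Optimal order: (L₁ (((L₂ L₃) L₄) L₅)) with cost 10036.

10036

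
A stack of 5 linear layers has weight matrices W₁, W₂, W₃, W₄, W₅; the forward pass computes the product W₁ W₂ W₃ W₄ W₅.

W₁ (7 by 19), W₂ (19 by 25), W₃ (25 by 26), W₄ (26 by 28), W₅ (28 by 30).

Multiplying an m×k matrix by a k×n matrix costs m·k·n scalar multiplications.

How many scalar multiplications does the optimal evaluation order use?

Adjacent pairs: W₁W₂ = 7·19·25 = 3325; W₂W₃ = 19·25·26 = 12350; W₃W₄ = 25·26·28 = 18200; W₄W₅ = 26·28·30 = 21840.
Length 3: W₁..W₃: k=1: 0+12350+7·19·26=15808; k=2: 3325+0+7·25·26=7875 → min 7875 | W₂..W₄: k=2: 0+18200+19·25·28=31500; k=3: 12350+0+19·26·28=26182 → min 26182 | W₃..W₅: k=3: 0+21840+25·26·30=41340; k=4: 18200+0+25·28·30=39200 → min 39200.
Length 4: W₁..W₄: k=1: 0+26182+7·19·28=29906; k=2: 3325+18200+7·25·28=26425; k=3: 7875+0+7·26·28=12971 → min 12971 | W₂..W₅: k=2: 0+39200+19·25·30=53450; k=3: 12350+21840+19·26·30=49010; k=4: 26182+0+19·28·30=42142 → min 42142.
Length 5: W₁..W₅: k=1: 0+42142+7·19·30=46132; k=2: 3325+39200+7·25·30=47775; k=3: 7875+21840+7·26·30=35175; k=4: 12971+0+7·28·30=18851 → min 18851.
Optimal order: ((((W₁ W₂) W₃) W₄) W₅) with cost 18851.

18851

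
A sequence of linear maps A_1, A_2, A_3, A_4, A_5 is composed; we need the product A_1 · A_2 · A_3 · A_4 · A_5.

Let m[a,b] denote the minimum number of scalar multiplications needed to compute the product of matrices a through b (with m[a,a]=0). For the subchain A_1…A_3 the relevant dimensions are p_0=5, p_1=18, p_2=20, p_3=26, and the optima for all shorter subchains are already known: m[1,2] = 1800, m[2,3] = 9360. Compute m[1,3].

4400

m[1,3] = min over k∈[1,2] of m[1,k]+m[k+1,3]+p_{0}·p_k·p_{3}.
k=1: 0 + 9360 + 5·18·26 = 11700; k=2: 1800 + 0 + 5·20·26 = 4400.
Minimum: 4400 at k=2.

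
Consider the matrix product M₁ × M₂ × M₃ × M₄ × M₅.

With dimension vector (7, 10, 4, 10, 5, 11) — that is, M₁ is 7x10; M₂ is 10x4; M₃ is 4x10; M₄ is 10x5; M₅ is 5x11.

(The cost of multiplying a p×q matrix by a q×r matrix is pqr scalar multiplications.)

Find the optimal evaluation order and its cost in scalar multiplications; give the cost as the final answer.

Adjacent pairs: M₁M₂ = 7·10·4 = 280; M₂M₃ = 10·4·10 = 400; M₃M₄ = 4·10·5 = 200; M₄M₅ = 10·5·11 = 550.
Length 3: M₁..M₃: k=1: 0+400+7·10·10=1100; k=2: 280+0+7·4·10=560 → min 560 | M₂..M₄: k=2: 0+200+10·4·5=400; k=3: 400+0+10·10·5=900 → min 400 | M₃..M₅: k=3: 0+550+4·10·11=990; k=4: 200+0+4·5·11=420 → min 420.
Length 4: M₁..M₄: k=1: 0+400+7·10·5=750; k=2: 280+200+7·4·5=620; k=3: 560+0+7·10·5=910 → min 620 | M₂..M₅: k=2: 0+420+10·4·11=860; k=3: 400+550+10·10·11=2050; k=4: 400+0+10·5·11=950 → min 860.
Length 5: M₁..M₅: k=1: 0+860+7·10·11=1630; k=2: 280+420+7·4·11=1008; k=3: 560+550+7·10·11=1880; k=4: 620+0+7·5·11=1005 → min 1005.
Optimal parenthesization: (((M₁ × M₂) × (M₃ × M₄)) × M₅) with cost 1005.

1005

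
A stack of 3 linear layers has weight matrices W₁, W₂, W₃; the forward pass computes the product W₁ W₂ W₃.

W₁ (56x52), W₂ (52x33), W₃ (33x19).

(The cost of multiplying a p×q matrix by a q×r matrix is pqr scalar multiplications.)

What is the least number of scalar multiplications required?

Order (W₁ (W₂ W₃)): (W₂ W₃): 52×33 by 33×19 → 52×19, cost 52·33·19 = 32604; (W₁ (W₂ W₃)): 56×52 by 52×19 → 56×19, cost 56·52·19 = 55328; cumulative 87932. Total 87932.
Order ((W₁ W₂) W₃): (W₁ W₂): 56×52 by 52×33 → 56×33, cost 56·52·33 = 96096; ((W₁ W₂) W₃): 56×33 by 33×19 → 56×19, cost 56·33·19 = 35112; cumulative 131208. Total 131208.
Minimum: 87932.

87932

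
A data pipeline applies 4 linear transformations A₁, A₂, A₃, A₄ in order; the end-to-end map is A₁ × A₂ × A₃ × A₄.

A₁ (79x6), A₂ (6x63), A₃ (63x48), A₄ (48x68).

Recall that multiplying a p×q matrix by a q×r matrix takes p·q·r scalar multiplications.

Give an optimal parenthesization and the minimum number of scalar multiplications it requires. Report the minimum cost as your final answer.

69960

Adjacent pairs: A₁A₂ = 79·6·63 = 29862; A₂A₃ = 6·63·48 = 18144; A₃A₄ = 63·48·68 = 205632.
Length 3: A₁..A₃: k=1: 0+18144+79·6·48=40896; k=2: 29862+0+79·63·48=268758 → min 40896 | A₂..A₄: k=2: 0+205632+6·63·68=231336; k=3: 18144+0+6·48·68=37728 → min 37728.
Length 4: A₁..A₄: k=1: 0+37728+79·6·68=69960; k=2: 29862+205632+79·63·68=573930; k=3: 40896+0+79·48·68=298752 → min 69960.
Optimal parenthesization: (A₁ × ((A₂ × A₃) × A₄)) with cost 69960.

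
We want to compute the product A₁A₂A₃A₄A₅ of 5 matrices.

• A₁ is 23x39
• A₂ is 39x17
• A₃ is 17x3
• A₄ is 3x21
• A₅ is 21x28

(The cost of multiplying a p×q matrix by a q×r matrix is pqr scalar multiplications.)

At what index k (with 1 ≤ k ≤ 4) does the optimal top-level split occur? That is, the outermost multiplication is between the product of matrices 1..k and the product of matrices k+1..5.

3

Adjacent pairs: A₁A₂ = 23·39·17 = 15249; A₂A₃ = 39·17·3 = 1989; A₃A₄ = 17·3·21 = 1071; A₄A₅ = 3·21·28 = 1764.
Length 3: A₁..A₃: k=1: 0+1989+23·39·3=4680; k=2: 15249+0+23·17·3=16422 → min 4680 | A₂..A₄: k=2: 0+1071+39·17·21=14994; k=3: 1989+0+39·3·21=4446 → min 4446 | A₃..A₅: k=3: 0+1764+17·3·28=3192; k=4: 1071+0+17·21·28=11067 → min 3192.
Length 4: A₁..A₄: k=1: 0+4446+23·39·21=23283; k=2: 15249+1071+23·17·21=24531; k=3: 4680+0+23·3·21=6129 → min 6129 | A₂..A₅: k=2: 0+3192+39·17·28=21756; k=3: 1989+1764+39·3·28=7029; k=4: 4446+0+39·21·28=27378 → min 7029.
Top-level splits: k=1: (A₁..A₁)·(A₂..A₅) → 0+7029+23·39·28 = 32145; k=2: (A₁..A₂)·(A₃..A₅) → 15249+3192+23·17·28 = 29389; k=3: (A₁..A₃)·(A₄..A₅) → 4680+1764+23·3·28 = 8376; k=4: (A₁..A₄)·(A₅..A₅) → 6129+0+23·21·28 = 19653.
Best split is after A₃, i.e. k = 3.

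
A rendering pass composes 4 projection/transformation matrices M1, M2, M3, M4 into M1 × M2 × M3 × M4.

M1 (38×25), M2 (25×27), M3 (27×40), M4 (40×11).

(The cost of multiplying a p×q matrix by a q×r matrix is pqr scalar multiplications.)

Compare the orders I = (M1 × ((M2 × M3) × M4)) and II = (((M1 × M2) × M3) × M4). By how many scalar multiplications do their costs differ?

Order I = (M1 × ((M2 × M3) × M4)): (M2 × M3): 25×27 by 27×40 → 25×40, cost 25·27·40 = 27000; ((M2 × M3) × M4): 25×40 by 40×11 → 25×11, cost 25·40·11 = 11000; cumulative 38000; (M1 × ((M2 × M3) × M4)): 38×25 by 25×11 → 38×11, cost 38·25·11 = 10450; cumulative 48450. Total 48450.
Order II = (((M1 × M2) × M3) × M4): (M1 × M2): 38×25 by 25×27 → 38×27, cost 38·25·27 = 25650; ((M1 × M2) × M3): 38×27 by 27×40 → 38×40, cost 38·27·40 = 41040; cumulative 66690; (((M1 × M2) × M3) × M4): 38×40 by 40×11 → 38×11, cost 38·40·11 = 16720; cumulative 83410. Total 83410.
Difference: |48450 − 83410| = 34960.

34960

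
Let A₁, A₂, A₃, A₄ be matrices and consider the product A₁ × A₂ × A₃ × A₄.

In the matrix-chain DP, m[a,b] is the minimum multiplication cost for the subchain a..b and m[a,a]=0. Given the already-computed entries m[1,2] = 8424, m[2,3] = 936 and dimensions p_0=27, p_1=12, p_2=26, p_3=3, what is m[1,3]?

m[1,3] = min over k∈[1,2] of m[1,k]+m[k+1,3]+p_{0}·p_k·p_{3}.
k=1: 0 + 936 + 27·12·3 = 1908; k=2: 8424 + 0 + 27·26·3 = 10530.
Minimum: 1908 at k=1.

1908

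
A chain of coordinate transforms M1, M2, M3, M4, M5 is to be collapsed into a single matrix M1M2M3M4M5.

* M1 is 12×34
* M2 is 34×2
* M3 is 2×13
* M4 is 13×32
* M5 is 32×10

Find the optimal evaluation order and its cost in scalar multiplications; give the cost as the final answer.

Adjacent pairs: M1M2 = 12·34·2 = 816; M2M3 = 34·2·13 = 884; M3M4 = 2·13·32 = 832; M4M5 = 13·32·10 = 4160.
Length 3: M1..M3: k=1: 0+884+12·34·13=6188; k=2: 816+0+12·2·13=1128 → min 1128 | M2..M4: k=2: 0+832+34·2·32=3008; k=3: 884+0+34·13·32=15028 → min 3008 | M3..M5: k=3: 0+4160+2·13·10=4420; k=4: 832+0+2·32·10=1472 → min 1472.
Length 4: M1..M4: k=1: 0+3008+12·34·32=16064; k=2: 816+832+12·2·32=2416; k=3: 1128+0+12·13·32=6120 → min 2416 | M2..M5: k=2: 0+1472+34·2·10=2152; k=3: 884+4160+34·13·10=9464; k=4: 3008+0+34·32·10=13888 → min 2152.
Length 5: M1..M5: k=1: 0+2152+12·34·10=6232; k=2: 816+1472+12·2·10=2528; k=3: 1128+4160+12·13·10=6848; k=4: 2416+0+12·32·10=6256 → min 2528.
Optimal parenthesization: ((M1M2)((M3M4)M5)) with cost 2528.

2528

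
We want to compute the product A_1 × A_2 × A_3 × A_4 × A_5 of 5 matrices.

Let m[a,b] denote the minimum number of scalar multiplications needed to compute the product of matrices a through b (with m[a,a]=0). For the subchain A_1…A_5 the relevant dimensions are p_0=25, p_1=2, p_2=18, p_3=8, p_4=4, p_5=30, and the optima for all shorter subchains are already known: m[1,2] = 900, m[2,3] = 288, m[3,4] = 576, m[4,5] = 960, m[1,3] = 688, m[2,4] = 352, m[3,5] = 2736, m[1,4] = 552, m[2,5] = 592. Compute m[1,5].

m[1,5] = min over k∈[1,4] of m[1,k]+m[k+1,5]+p_{0}·p_k·p_{5}.
k=1: 0 + 592 + 25·2·30 = 2092; k=2: 900 + 2736 + 25·18·30 = 17136; k=3: 688 + 960 + 25·8·30 = 7648; k=4: 552 + 0 + 25·4·30 = 3552.
Minimum: 2092 at k=1.

2092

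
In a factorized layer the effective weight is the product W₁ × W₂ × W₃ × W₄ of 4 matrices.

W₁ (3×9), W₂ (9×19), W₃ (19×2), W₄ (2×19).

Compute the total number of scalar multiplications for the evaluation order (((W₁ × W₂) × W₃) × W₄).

741

(W₁ × W₂): 3×9 by 9×19 → 3×19, cost 3·9·19 = 513
((W₁ × W₂) × W₃): 3×19 by 19×2 → 3×2, cost 3·19·2 = 114; cumulative 627
(((W₁ × W₂) × W₃) × W₄): 3×2 by 2×19 → 3×19, cost 3·2·19 = 114; cumulative 741
Total: 741 scalar multiplications.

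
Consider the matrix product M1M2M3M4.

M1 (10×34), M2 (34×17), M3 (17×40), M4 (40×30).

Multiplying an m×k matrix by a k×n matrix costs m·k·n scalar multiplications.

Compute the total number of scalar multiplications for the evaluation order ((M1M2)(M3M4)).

31280

(M1M2): 10×34 by 34×17 → 10×17, cost 10·34·17 = 5780
(M3M4): 17×40 by 40×30 → 17×30, cost 17·40·30 = 20400
((M1M2)(M3M4)): 10×17 by 17×30 → 10×30, cost 10·17·30 = 5100; cumulative 31280
Total: 31280 scalar multiplications.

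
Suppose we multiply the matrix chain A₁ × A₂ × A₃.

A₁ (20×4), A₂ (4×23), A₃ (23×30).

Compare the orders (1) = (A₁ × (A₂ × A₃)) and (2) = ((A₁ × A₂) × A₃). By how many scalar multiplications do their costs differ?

10480

Order (1) = (A₁ × (A₂ × A₃)): (A₂ × A₃): 4×23 by 23×30 → 4×30, cost 4·23·30 = 2760; (A₁ × (A₂ × A₃)): 20×4 by 4×30 → 20×30, cost 20·4·30 = 2400; cumulative 5160. Total 5160.
Order (2) = ((A₁ × A₂) × A₃): (A₁ × A₂): 20×4 by 4×23 → 20×23, cost 20·4·23 = 1840; ((A₁ × A₂) × A₃): 20×23 by 23×30 → 20×30, cost 20·23·30 = 13800; cumulative 15640. Total 15640.
Difference: |5160 − 15640| = 10480.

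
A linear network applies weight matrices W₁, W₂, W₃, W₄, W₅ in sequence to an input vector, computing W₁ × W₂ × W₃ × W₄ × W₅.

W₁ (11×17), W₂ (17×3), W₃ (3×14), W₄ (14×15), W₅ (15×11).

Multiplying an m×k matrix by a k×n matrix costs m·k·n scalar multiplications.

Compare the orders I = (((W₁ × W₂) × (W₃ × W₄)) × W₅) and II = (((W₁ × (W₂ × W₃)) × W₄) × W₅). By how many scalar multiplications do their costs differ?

Order I = (((W₁ × W₂) × (W₃ × W₄)) × W₅): (W₁ × W₂): 11×17 by 17×3 → 11×3, cost 11·17·3 = 561; (W₃ × W₄): 3×14 by 14×15 → 3×15, cost 3·14·15 = 630; ((W₁ × W₂) × (W₃ × W₄)): 11×3 by 3×15 → 11×15, cost 11·3·15 = 495; cumulative 1686; (((W₁ × W₂) × (W₃ × W₄)) × W₅): 11×15 by 15×11 → 11×11, cost 11·15·11 = 1815; cumulative 3501. Total 3501.
Order II = (((W₁ × (W₂ × W₃)) × W₄) × W₅): (W₂ × W₃): 17×3 by 3×14 → 17×14, cost 17·3·14 = 714; (W₁ × (W₂ × W₃)): 11×17 by 17×14 → 11×14, cost 11·17·14 = 2618; cumulative 3332; ((W₁ × (W₂ × W₃)) × W₄): 11×14 by 14×15 → 11×15, cost 11·14·15 = 2310; cumulative 5642; (((W₁ × (W₂ × W₃)) × W₄) × W₅): 11×15 by 15×11 → 11×11, cost 11·15·11 = 1815; cumulative 7457. Total 7457.
Difference: |3501 − 7457| = 3956.

3956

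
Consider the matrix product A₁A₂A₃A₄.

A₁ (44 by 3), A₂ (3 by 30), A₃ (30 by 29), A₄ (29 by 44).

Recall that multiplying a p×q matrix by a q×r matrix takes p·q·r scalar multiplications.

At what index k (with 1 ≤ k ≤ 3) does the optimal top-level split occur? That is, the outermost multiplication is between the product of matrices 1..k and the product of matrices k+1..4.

Adjacent pairs: A₁A₂ = 44·3·30 = 3960; A₂A₃ = 3·30·29 = 2610; A₃A₄ = 30·29·44 = 38280.
Length 3: A₁..A₃: k=1: 0+2610+44·3·29=6438; k=2: 3960+0+44·30·29=42240 → min 6438 | A₂..A₄: k=2: 0+38280+3·30·44=42240; k=3: 2610+0+3·29·44=6438 → min 6438.
Top-level splits: k=1: (A₁..A₁)·(A₂..A₄) → 0+6438+44·3·44 = 12246; k=2: (A₁..A₂)·(A₃..A₄) → 3960+38280+44·30·44 = 100320; k=3: (A₁..A₃)·(A₄..A₄) → 6438+0+44·29·44 = 62582.
Best split is after A₁, i.e. k = 1.

1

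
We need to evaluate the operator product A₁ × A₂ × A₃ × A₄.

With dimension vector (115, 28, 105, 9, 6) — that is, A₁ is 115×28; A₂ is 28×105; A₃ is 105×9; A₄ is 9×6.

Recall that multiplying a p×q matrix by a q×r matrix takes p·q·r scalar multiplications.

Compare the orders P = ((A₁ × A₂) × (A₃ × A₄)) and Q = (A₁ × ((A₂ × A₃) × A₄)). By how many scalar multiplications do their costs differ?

368928

Order P = ((A₁ × A₂) × (A₃ × A₄)): (A₁ × A₂): 115×28 by 28×105 → 115×105, cost 115·28·105 = 338100; (A₃ × A₄): 105×9 by 9×6 → 105×6, cost 105·9·6 = 5670; ((A₁ × A₂) × (A₃ × A₄)): 115×105 by 105×6 → 115×6, cost 115·105·6 = 72450; cumulative 416220. Total 416220.
Order Q = (A₁ × ((A₂ × A₃) × A₄)): (A₂ × A₃): 28×105 by 105×9 → 28×9, cost 28·105·9 = 26460; ((A₂ × A₃) × A₄): 28×9 by 9×6 → 28×6, cost 28·9·6 = 1512; cumulative 27972; (A₁ × ((A₂ × A₃) × A₄)): 115×28 by 28×6 → 115×6, cost 115·28·6 = 19320; cumulative 47292. Total 47292.
Difference: |416220 − 47292| = 368928.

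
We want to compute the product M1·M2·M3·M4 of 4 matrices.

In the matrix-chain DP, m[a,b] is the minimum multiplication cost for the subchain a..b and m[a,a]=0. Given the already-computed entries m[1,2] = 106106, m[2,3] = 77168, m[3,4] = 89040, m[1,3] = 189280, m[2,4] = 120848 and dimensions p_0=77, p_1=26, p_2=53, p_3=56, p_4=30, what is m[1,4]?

m[1,4] = min over k∈[1,3] of m[1,k]+m[k+1,4]+p_{0}·p_k·p_{4}.
k=1: 0 + 120848 + 77·26·30 = 180908; k=2: 106106 + 89040 + 77·53·30 = 317576; k=3: 189280 + 0 + 77·56·30 = 318640.
Minimum: 180908 at k=1.

180908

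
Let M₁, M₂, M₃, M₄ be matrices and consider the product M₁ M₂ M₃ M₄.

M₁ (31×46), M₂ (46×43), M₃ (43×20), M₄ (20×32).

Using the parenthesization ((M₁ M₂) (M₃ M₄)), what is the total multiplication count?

(M₁ M₂): 31×46 by 46×43 → 31×43, cost 31·46·43 = 61318
(M₃ M₄): 43×20 by 20×32 → 43×32, cost 43·20·32 = 27520
((M₁ M₂) (M₃ M₄)): 31×43 by 43×32 → 31×32, cost 31·43·32 = 42656; cumulative 131494
Total: 131494 scalar multiplications.

131494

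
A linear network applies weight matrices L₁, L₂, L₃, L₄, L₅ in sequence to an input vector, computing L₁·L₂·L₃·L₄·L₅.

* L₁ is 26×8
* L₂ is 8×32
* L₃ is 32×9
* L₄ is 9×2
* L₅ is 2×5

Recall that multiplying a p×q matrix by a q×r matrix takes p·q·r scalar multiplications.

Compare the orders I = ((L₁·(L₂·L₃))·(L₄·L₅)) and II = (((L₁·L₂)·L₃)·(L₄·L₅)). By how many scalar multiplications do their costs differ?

9968

Order I = ((L₁·(L₂·L₃))·(L₄·L₅)): (L₂·L₃): 8×32 by 32×9 → 8×9, cost 8·32·9 = 2304; (L₁·(L₂·L₃)): 26×8 by 8×9 → 26×9, cost 26·8·9 = 1872; cumulative 4176; (L₄·L₅): 9×2 by 2×5 → 9×5, cost 9·2·5 = 90; ((L₁·(L₂·L₃))·(L₄·L₅)): 26×9 by 9×5 → 26×5, cost 26·9·5 = 1170; cumulative 5436. Total 5436.
Order II = (((L₁·L₂)·L₃)·(L₄·L₅)): (L₁·L₂): 26×8 by 8×32 → 26×32, cost 26·8·32 = 6656; ((L₁·L₂)·L₃): 26×32 by 32×9 → 26×9, cost 26·32·9 = 7488; cumulative 14144; (L₄·L₅): 9×2 by 2×5 → 9×5, cost 9·2·5 = 90; (((L₁·L₂)·L₃)·(L₄·L₅)): 26×9 by 9×5 → 26×5, cost 26·9·5 = 1170; cumulative 15404. Total 15404.
Difference: |5436 − 15404| = 9968.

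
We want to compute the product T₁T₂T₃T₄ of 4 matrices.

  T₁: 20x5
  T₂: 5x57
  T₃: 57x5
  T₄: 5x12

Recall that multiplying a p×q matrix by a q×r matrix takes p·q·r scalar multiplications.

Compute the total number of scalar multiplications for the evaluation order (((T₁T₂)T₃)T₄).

(T₁T₂): 20×5 by 5×57 → 20×57, cost 20·5·57 = 5700
((T₁T₂)T₃): 20×57 by 57×5 → 20×5, cost 20·57·5 = 5700; cumulative 11400
(((T₁T₂)T₃)T₄): 20×5 by 5×12 → 20×12, cost 20·5·12 = 1200; cumulative 12600
Total: 12600 scalar multiplications.

12600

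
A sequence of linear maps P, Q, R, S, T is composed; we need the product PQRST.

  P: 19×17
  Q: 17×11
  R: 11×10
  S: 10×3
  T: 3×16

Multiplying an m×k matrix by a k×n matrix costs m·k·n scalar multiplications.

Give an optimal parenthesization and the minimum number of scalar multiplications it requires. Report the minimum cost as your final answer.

Adjacent pairs: PQ = 19·17·11 = 3553; QR = 17·11·10 = 1870; RS = 11·10·3 = 330; ST = 10·3·16 = 480.
Length 3: P..R: k=1: 0+1870+19·17·10=5100; k=2: 3553+0+19·11·10=5643 → min 5100 | Q..S: k=2: 0+330+17·11·3=891; k=3: 1870+0+17·10·3=2380 → min 891 | R..T: k=3: 0+480+11·10·16=2240; k=4: 330+0+11·3·16=858 → min 858.
Length 4: P..S: k=1: 0+891+19·17·3=1860; k=2: 3553+330+19·11·3=4510; k=3: 5100+0+19·10·3=5670 → min 1860 | Q..T: k=2: 0+858+17·11·16=3850; k=3: 1870+480+17·10·16=5070; k=4: 891+0+17·3·16=1707 → min 1707.
Length 5: P..T: k=1: 0+1707+19·17·16=6875; k=2: 3553+858+19·11·16=7755; k=3: 5100+480+19·10·16=8620; k=4: 1860+0+19·3·16=2772 → min 2772.
Optimal parenthesization: ((P(Q(RS)))T) with cost 2772.

2772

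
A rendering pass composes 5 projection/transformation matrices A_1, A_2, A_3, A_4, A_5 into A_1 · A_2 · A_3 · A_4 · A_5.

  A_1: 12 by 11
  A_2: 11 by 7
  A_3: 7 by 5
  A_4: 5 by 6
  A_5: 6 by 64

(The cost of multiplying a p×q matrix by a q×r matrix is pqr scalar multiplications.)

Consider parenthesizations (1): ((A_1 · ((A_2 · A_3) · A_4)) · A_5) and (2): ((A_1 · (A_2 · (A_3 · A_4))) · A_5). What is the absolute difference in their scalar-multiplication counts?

Order (1) = ((A_1 · ((A_2 · A_3) · A_4)) · A_5): (A_2 · A_3): 11×7 by 7×5 → 11×5, cost 11·7·5 = 385; ((A_2 · A_3) · A_4): 11×5 by 5×6 → 11×6, cost 11·5·6 = 330; cumulative 715; (A_1 · ((A_2 · A_3) · A_4)): 12×11 by 11×6 → 12×6, cost 12·11·6 = 792; cumulative 1507; ((A_1 · ((A_2 · A_3) · A_4)) · A_5): 12×6 by 6×64 → 12×64, cost 12·6·64 = 4608; cumulative 6115. Total 6115.
Order (2) = ((A_1 · (A_2 · (A_3 · A_4))) · A_5): (A_3 · A_4): 7×5 by 5×6 → 7×6, cost 7·5·6 = 210; (A_2 · (A_3 · A_4)): 11×7 by 7×6 → 11×6, cost 11·7·6 = 462; cumulative 672; (A_1 · (A_2 · (A_3 · A_4))): 12×11 by 11×6 → 12×6, cost 12·11·6 = 792; cumulative 1464; ((A_1 · (A_2 · (A_3 · A_4))) · A_5): 12×6 by 6×64 → 12×64, cost 12·6·64 = 4608; cumulative 6072. Total 6072.
Difference: |6115 − 6072| = 43.

43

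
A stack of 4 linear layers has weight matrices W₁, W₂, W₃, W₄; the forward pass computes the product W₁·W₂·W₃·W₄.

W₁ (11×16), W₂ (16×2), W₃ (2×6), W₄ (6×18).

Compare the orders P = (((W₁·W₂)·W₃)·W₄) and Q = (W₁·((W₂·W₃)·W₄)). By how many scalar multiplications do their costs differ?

Order P = (((W₁·W₂)·W₃)·W₄): (W₁·W₂): 11×16 by 16×2 → 11×2, cost 11·16·2 = 352; ((W₁·W₂)·W₃): 11×2 by 2×6 → 11×6, cost 11·2·6 = 132; cumulative 484; (((W₁·W₂)·W₃)·W₄): 11×6 by 6×18 → 11×18, cost 11·6·18 = 1188; cumulative 1672. Total 1672.
Order Q = (W₁·((W₂·W₃)·W₄)): (W₂·W₃): 16×2 by 2×6 → 16×6, cost 16·2·6 = 192; ((W₂·W₃)·W₄): 16×6 by 6×18 → 16×18, cost 16·6·18 = 1728; cumulative 1920; (W₁·((W₂·W₃)·W₄)): 11×16 by 16×18 → 11×18, cost 11·16·18 = 3168; cumulative 5088. Total 5088.
Difference: |1672 − 5088| = 3416.

3416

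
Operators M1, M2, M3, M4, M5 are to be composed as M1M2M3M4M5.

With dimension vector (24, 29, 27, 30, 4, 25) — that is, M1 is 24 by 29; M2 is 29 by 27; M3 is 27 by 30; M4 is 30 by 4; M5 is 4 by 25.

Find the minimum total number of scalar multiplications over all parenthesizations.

Adjacent pairs: M1M2 = 24·29·27 = 18792; M2M3 = 29·27·30 = 23490; M3M4 = 27·30·4 = 3240; M4M5 = 30·4·25 = 3000.
Length 3: M1..M3: k=1: 0+23490+24·29·30=44370; k=2: 18792+0+24·27·30=38232 → min 38232 | M2..M4: k=2: 0+3240+29·27·4=6372; k=3: 23490+0+29·30·4=26970 → min 6372 | M3..M5: k=3: 0+3000+27·30·25=23250; k=4: 3240+0+27·4·25=5940 → min 5940.
Length 4: M1..M4: k=1: 0+6372+24·29·4=9156; k=2: 18792+3240+24·27·4=24624; k=3: 38232+0+24·30·4=41112 → min 9156 | M2..M5: k=2: 0+5940+29·27·25=25515; k=3: 23490+3000+29·30·25=48240; k=4: 6372+0+29·4·25=9272 → min 9272.
Length 5: M1..M5: k=1: 0+9272+24·29·25=26672; k=2: 18792+5940+24·27·25=40932; k=3: 38232+3000+24·30·25=59232; k=4: 9156+0+24·4·25=11556 → min 11556.
Optimal order: ((M1(M2(M3M4)))M5) with cost 11556.

11556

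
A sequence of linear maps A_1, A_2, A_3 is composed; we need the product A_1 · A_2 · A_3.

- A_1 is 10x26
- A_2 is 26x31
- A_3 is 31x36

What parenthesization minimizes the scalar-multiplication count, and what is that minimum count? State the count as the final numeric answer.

(A_1 · (A_2 · A_3)): cost 38376.
((A_1 · A_2) · A_3): cost 19220.
Optimal: ((A_1 · A_2) · A_3) with cost 19220.

19220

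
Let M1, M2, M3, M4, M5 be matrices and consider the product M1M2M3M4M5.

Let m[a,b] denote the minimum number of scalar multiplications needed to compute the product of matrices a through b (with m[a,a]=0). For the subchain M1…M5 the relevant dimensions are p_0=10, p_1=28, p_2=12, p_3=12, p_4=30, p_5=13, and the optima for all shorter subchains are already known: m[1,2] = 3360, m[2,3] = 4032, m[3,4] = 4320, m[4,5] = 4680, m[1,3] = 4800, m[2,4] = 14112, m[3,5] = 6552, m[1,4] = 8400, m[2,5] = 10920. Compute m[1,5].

m[1,5] = min over k∈[1,4] of m[1,k]+m[k+1,5]+p_{0}·p_k·p_{5}.
k=1: 0 + 10920 + 10·28·13 = 14560; k=2: 3360 + 6552 + 10·12·13 = 11472; k=3: 4800 + 4680 + 10·12·13 = 11040; k=4: 8400 + 0 + 10·30·13 = 12300.
Minimum: 11040 at k=3.

11040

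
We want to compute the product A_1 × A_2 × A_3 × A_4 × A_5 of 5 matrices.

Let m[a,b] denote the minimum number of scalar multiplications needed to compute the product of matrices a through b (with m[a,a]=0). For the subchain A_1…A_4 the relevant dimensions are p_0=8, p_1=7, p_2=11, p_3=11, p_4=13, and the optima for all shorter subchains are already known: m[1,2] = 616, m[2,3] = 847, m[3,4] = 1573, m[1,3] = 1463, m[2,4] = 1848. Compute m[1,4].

2576

m[1,4] = min over k∈[1,3] of m[1,k]+m[k+1,4]+p_{0}·p_k·p_{4}.
k=1: 0 + 1848 + 8·7·13 = 2576; k=2: 616 + 1573 + 8·11·13 = 3333; k=3: 1463 + 0 + 8·11·13 = 2607.
Minimum: 2576 at k=1.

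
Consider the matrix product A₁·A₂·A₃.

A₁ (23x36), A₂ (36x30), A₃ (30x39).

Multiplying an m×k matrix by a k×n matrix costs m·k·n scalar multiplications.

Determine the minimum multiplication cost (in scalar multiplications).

51750

Order (A₁·(A₂·A₃)): (A₂·A₃): 36×30 by 30×39 → 36×39, cost 36·30·39 = 42120; (A₁·(A₂·A₃)): 23×36 by 36×39 → 23×39, cost 23·36·39 = 32292; cumulative 74412. Total 74412.
Order ((A₁·A₂)·A₃): (A₁·A₂): 23×36 by 36×30 → 23×30, cost 23·36·30 = 24840; ((A₁·A₂)·A₃): 23×30 by 30×39 → 23×39, cost 23·30·39 = 26910; cumulative 51750. Total 51750.
Minimum: 51750.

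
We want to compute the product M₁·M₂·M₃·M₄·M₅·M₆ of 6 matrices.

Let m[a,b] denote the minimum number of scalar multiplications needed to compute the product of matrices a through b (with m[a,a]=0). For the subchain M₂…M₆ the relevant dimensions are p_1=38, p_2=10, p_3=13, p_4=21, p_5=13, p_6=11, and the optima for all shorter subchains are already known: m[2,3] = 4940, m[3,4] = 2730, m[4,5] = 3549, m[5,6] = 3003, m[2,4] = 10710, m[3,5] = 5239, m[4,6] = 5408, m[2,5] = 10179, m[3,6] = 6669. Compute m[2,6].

m[2,6] = min over k∈[2,5] of m[2,k]+m[k+1,6]+p_{1}·p_k·p_{6}.
k=2: 0 + 6669 + 38·10·11 = 10849; k=3: 4940 + 5408 + 38·13·11 = 15782; k=4: 10710 + 3003 + 38·21·11 = 22491; k=5: 10179 + 0 + 38·13·11 = 15613.
Minimum: 10849 at k=2.

10849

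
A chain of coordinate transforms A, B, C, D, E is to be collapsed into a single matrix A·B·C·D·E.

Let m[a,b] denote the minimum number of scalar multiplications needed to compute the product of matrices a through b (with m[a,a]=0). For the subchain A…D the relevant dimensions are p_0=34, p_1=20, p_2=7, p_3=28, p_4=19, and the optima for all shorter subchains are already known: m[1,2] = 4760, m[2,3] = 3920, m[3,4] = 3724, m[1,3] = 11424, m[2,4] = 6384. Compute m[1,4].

m[1,4] = min over k∈[1,3] of m[1,k]+m[k+1,4]+p_{0}·p_k·p_{4}.
k=1: 0 + 6384 + 34·20·19 = 19304; k=2: 4760 + 3724 + 34·7·19 = 13006; k=3: 11424 + 0 + 34·28·19 = 29512.
Minimum: 13006 at k=2.

13006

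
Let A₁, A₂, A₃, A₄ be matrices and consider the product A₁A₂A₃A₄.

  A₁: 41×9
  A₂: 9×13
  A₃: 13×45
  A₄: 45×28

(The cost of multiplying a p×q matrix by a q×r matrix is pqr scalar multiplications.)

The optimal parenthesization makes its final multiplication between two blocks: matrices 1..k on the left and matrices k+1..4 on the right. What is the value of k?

1

Adjacent pairs: A₁A₂ = 41·9·13 = 4797; A₂A₃ = 9·13·45 = 5265; A₃A₄ = 13·45·28 = 16380.
Length 3: A₁..A₃: k=1: 0+5265+41·9·45=21870; k=2: 4797+0+41·13·45=28782 → min 21870 | A₂..A₄: k=2: 0+16380+9·13·28=19656; k=3: 5265+0+9·45·28=16605 → min 16605.
Top-level splits: k=1: (A₁..A₁)·(A₂..A₄) → 0+16605+41·9·28 = 26937; k=2: (A₁..A₂)·(A₃..A₄) → 4797+16380+41·13·28 = 36101; k=3: (A₁..A₃)·(A₄..A₄) → 21870+0+41·45·28 = 73530.
Best split is after A₁, i.e. k = 1.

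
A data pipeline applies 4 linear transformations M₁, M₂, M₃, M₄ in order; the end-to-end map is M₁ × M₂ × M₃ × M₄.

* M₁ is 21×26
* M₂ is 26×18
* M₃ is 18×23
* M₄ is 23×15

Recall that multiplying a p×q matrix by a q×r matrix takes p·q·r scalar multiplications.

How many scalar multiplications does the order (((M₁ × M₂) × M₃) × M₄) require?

(M₁ × M₂): 21×26 by 26×18 → 21×18, cost 21·26·18 = 9828
((M₁ × M₂) × M₃): 21×18 by 18×23 → 21×23, cost 21·18·23 = 8694; cumulative 18522
(((M₁ × M₂) × M₃) × M₄): 21×23 by 23×15 → 21×15, cost 21·23·15 = 7245; cumulative 25767
Total: 25767 scalar multiplications.

25767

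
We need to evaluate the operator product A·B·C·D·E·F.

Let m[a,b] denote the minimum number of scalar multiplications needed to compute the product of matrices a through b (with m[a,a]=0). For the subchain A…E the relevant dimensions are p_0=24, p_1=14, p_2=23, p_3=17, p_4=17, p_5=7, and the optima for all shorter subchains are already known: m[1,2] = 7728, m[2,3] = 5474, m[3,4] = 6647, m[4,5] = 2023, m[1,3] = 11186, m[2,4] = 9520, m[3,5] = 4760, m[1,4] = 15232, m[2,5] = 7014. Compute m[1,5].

m[1,5] = min over k∈[1,4] of m[1,k]+m[k+1,5]+p_{0}·p_k·p_{5}.
k=1: 0 + 7014 + 24·14·7 = 9366; k=2: 7728 + 4760 + 24·23·7 = 16352; k=3: 11186 + 2023 + 24·17·7 = 16065; k=4: 15232 + 0 + 24·17·7 = 18088.
Minimum: 9366 at k=1.

9366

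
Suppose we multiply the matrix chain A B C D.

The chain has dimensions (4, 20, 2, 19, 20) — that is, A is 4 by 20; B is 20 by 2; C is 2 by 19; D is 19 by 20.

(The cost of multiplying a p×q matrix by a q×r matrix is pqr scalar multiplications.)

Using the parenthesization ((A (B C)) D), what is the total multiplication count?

3800

(B C): 20×2 by 2×19 → 20×19, cost 20·2·19 = 760
(A (B C)): 4×20 by 20×19 → 4×19, cost 4·20·19 = 1520; cumulative 2280
((A (B C)) D): 4×19 by 19×20 → 4×20, cost 4·19·20 = 1520; cumulative 3800
Total: 3800 scalar multiplications.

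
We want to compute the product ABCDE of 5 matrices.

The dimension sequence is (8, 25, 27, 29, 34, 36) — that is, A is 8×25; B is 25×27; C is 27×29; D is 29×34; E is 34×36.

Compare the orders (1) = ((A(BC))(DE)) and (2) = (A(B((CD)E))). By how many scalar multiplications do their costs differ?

Order (1) = ((A(BC))(DE)): (BC): 25×27 by 27×29 → 25×29, cost 25·27·29 = 19575; (A(BC)): 8×25 by 25×29 → 8×29, cost 8·25·29 = 5800; cumulative 25375; (DE): 29×34 by 34×36 → 29×36, cost 29·34·36 = 35496; ((A(BC))(DE)): 8×29 by 29×36 → 8×36, cost 8·29·36 = 8352; cumulative 69223. Total 69223.
Order (2) = (A(B((CD)E))): (CD): 27×29 by 29×34 → 27×34, cost 27·29·34 = 26622; ((CD)E): 27×34 by 34×36 → 27×36, cost 27·34·36 = 33048; cumulative 59670; (B((CD)E)): 25×27 by 27×36 → 25×36, cost 25·27·36 = 24300; cumulative 83970; (A(B((CD)E))): 8×25 by 25×36 → 8×36, cost 8·25·36 = 7200; cumulative 91170. Total 91170.
Difference: |69223 − 91170| = 21947.

21947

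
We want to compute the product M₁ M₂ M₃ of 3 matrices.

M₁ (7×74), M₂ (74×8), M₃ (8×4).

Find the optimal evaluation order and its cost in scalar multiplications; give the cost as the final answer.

(M₁ (M₂ M₃)): cost 4440.
((M₁ M₂) M₃): cost 4368.
Optimal: ((M₁ M₂) M₃) with cost 4368.

4368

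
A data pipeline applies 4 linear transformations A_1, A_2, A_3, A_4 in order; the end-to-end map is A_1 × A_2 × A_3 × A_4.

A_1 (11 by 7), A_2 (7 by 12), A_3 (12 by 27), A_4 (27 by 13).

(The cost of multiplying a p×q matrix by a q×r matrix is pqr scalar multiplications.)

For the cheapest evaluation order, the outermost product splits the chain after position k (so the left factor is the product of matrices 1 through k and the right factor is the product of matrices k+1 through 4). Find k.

Adjacent pairs: A_1A_2 = 11·7·12 = 924; A_2A_3 = 7·12·27 = 2268; A_3A_4 = 12·27·13 = 4212.
Length 3: A_1..A_3: k=1: 0+2268+11·7·27=4347; k=2: 924+0+11·12·27=4488 → min 4347 | A_2..A_4: k=2: 0+4212+7·12·13=5304; k=3: 2268+0+7·27·13=4725 → min 4725.
Top-level splits: k=1: (A_1..A_1)·(A_2..A_4) → 0+4725+11·7·13 = 5726; k=2: (A_1..A_2)·(A_3..A_4) → 924+4212+11·12·13 = 6852; k=3: (A_1..A_3)·(A_4..A_4) → 4347+0+11·27·13 = 8208.
Best split is after A_1, i.e. k = 1.

1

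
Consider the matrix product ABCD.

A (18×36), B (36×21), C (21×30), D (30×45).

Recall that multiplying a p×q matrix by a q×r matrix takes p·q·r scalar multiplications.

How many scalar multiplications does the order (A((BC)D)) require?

100440

(BC): 36×21 by 21×30 → 36×30, cost 36·21·30 = 22680
((BC)D): 36×30 by 30×45 → 36×45, cost 36·30·45 = 48600; cumulative 71280
(A((BC)D)): 18×36 by 36×45 → 18×45, cost 18·36·45 = 29160; cumulative 100440
Total: 100440 scalar multiplications.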